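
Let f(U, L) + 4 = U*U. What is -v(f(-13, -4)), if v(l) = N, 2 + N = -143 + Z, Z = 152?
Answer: -7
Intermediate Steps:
f(U, L) = -4 + U² (f(U, L) = -4 + U*U = -4 + U²)
N = 7 (N = -2 + (-143 + 152) = -2 + 9 = 7)
v(l) = 7
-v(f(-13, -4)) = -1*7 = -7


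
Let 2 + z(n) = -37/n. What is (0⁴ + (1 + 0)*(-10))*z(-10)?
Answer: -17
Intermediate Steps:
z(n) = -2 - 37/n
(0⁴ + (1 + 0)*(-10))*z(-10) = (0⁴ + (1 + 0)*(-10))*(-2 - 37/(-10)) = (0 + 1*(-10))*(-2 - 37*(-⅒)) = (0 - 10)*(-2 + 37/10) = -10*17/10 = -17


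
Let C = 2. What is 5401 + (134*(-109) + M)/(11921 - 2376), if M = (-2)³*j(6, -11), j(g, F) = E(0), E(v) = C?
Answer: 51537923/9545 ≈ 5399.5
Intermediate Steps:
E(v) = 2
j(g, F) = 2
M = -16 (M = (-2)³*2 = -8*2 = -16)
5401 + (134*(-109) + M)/(11921 - 2376) = 5401 + (134*(-109) - 16)/(11921 - 2376) = 5401 + (-14606 - 16)/9545 = 5401 - 14622*1/9545 = 5401 - 14622/9545 = 51537923/9545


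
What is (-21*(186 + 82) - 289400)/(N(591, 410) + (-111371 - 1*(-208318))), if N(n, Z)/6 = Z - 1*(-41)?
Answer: -295028/99653 ≈ -2.9606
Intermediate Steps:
N(n, Z) = 246 + 6*Z (N(n, Z) = 6*(Z - 1*(-41)) = 6*(Z + 41) = 6*(41 + Z) = 246 + 6*Z)
(-21*(186 + 82) - 289400)/(N(591, 410) + (-111371 - 1*(-208318))) = (-21*(186 + 82) - 289400)/((246 + 6*410) + (-111371 - 1*(-208318))) = (-21*268 - 289400)/((246 + 2460) + (-111371 + 208318)) = (-5628 - 289400)/(2706 + 96947) = -295028/99653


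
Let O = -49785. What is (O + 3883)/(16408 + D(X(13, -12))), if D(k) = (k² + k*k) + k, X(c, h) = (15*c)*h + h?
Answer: -22951/5538932 ≈ -0.0041436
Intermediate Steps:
X(c, h) = h + 15*c*h (X(c, h) = 15*c*h + h = h + 15*c*h)
D(k) = k + 2*k² (D(k) = (k² + k²) + k = 2*k² + k = k + 2*k²)
(O + 3883)/(16408 + D(X(13, -12))) = (-49785 + 3883)/(16408 + (-12*(1 + 15*13))*(1 + 2*(-12*(1 + 15*13)))) = -45902/(16408 + (-12*(1 + 195))*(1 + 2*(-12*(1 + 195)))) = -45902/(16408 + (-12*196)*(1 + 2*(-12*196))) = -45902/(16408 - 2352*(1 + 2*(-2352))) = -45902/(16408 - 2352*(1 - 4704)) = -45902/(16408 - 2352*(-4703)) = -45902/(16408 + 11061456) = -45902/11077864 = -45902*1/11077864 = -22951/5538932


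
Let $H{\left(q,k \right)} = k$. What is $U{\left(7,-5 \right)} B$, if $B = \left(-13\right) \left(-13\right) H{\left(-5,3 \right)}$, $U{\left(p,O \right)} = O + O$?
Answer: $-5070$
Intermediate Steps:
$U{\left(p,O \right)} = 2 O$
$B = 507$ ($B = \left(-13\right) \left(-13\right) 3 = 169 \cdot 3 = 507$)
$U{\left(7,-5 \right)} B = 2 \left(-5\right) 507 = \left(-10\right) 507 = -5070$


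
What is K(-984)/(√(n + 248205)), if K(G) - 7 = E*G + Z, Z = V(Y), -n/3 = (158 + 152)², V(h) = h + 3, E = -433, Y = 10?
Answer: -426092*I*√55/1485 ≈ -2127.9*I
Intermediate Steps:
V(h) = 3 + h
n = -288300 (n = -3*(158 + 152)² = -3*310² = -3*96100 = -288300)
Z = 13 (Z = 3 + 10 = 13)
K(G) = 20 - 433*G (K(G) = 7 + (-433*G + 13) = 7 + (13 - 433*G) = 20 - 433*G)
K(-984)/(√(n + 248205)) = (20 - 433*(-984))/(√(-288300 + 248205)) = (20 + 426072)/(√(-40095)) = 426092/((27*I*√55)) = 426092*(-I*√55/1485) = -426092*I*√55/1485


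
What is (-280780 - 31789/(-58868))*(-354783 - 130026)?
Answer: 8013371722012059/58868 ≈ 1.3612e+11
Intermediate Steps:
(-280780 - 31789/(-58868))*(-354783 - 130026) = (-280780 - 31789*(-1/58868))*(-484809) = (-280780 + 31789/58868)*(-484809) = -16528925251/58868*(-484809) = 8013371722012059/58868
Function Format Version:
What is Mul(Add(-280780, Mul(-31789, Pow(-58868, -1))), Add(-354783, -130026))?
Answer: Rational(8013371722012059, 58868) ≈ 1.3612e+11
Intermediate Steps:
Mul(Add(-280780, Mul(-31789, Pow(-58868, -1))), Add(-354783, -130026)) = Mul(Add(-280780, Mul(-31789, Rational(-1, 58868))), -484809) = Mul(Add(-280780, Rational(31789, 58868)), -484809) = Mul(Rational(-16528925251, 58868), -484809) = Rational(8013371722012059, 58868)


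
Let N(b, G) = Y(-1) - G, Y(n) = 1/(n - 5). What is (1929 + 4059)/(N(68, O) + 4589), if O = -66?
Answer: 35928/27929 ≈ 1.2864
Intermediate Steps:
Y(n) = 1/(-5 + n)
N(b, G) = -⅙ - G (N(b, G) = 1/(-5 - 1) - G = 1/(-6) - G = -⅙ - G)
(1929 + 4059)/(N(68, O) + 4589) = (1929 + 4059)/((-⅙ - 1*(-66)) + 4589) = 5988/((-⅙ + 66) + 4589) = 5988/(395/6 + 4589) = 5988/(27929/6) = 5988*(6/27929) = 35928/27929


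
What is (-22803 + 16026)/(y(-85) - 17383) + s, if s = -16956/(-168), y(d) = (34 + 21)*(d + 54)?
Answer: 13533111/133616 ≈ 101.28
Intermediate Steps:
y(d) = 2970 + 55*d (y(d) = 55*(54 + d) = 2970 + 55*d)
s = 1413/14 (s = -16956*(-1)/168 = -54*(-157/84) = 1413/14 ≈ 100.93)
(-22803 + 16026)/(y(-85) - 17383) + s = (-22803 + 16026)/((2970 + 55*(-85)) - 17383) + 1413/14 = -6777/((2970 - 4675) - 17383) + 1413/14 = -6777/(-1705 - 17383) + 1413/14 = -6777/(-19088) + 1413/14 = -6777*(-1/19088) + 1413/14 = 6777/19088 + 1413/14 = 13533111/133616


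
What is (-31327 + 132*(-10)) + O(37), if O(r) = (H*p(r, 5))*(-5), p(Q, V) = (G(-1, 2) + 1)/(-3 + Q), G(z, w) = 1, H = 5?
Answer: -555024/17 ≈ -32648.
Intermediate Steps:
p(Q, V) = 2/(-3 + Q) (p(Q, V) = (1 + 1)/(-3 + Q) = 2/(-3 + Q))
O(r) = -50/(-3 + r) (O(r) = (5*(2/(-3 + r)))*(-5) = (10/(-3 + r))*(-5) = -50/(-3 + r))
(-31327 + 132*(-10)) + O(37) = (-31327 + 132*(-10)) - 50/(-3 + 37) = (-31327 - 1320) - 50/34 = -32647 - 50*1/34 = -32647 - 25/17 = -555024/17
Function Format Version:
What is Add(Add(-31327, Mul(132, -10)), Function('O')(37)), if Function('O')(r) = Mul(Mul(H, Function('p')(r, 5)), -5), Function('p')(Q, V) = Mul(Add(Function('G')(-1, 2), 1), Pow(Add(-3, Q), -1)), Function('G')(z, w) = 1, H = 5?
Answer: Rational(-555024, 17) ≈ -32648.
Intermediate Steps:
Function('p')(Q, V) = Mul(2, Pow(Add(-3, Q), -1)) (Function('p')(Q, V) = Mul(Add(1, 1), Pow(Add(-3, Q), -1)) = Mul(2, Pow(Add(-3, Q), -1)))
Function('O')(r) = Mul(-50, Pow(Add(-3, r), -1)) (Function('O')(r) = Mul(Mul(5, Mul(2, Pow(Add(-3, r), -1))), -5) = Mul(Mul(10, Pow(Add(-3, r), -1)), -5) = Mul(-50, Pow(Add(-3, r), -1)))
Add(Add(-31327, Mul(132, -10)), Function('O')(37)) = Add(Add(-31327, Mul(132, -10)), Mul(-50, Pow(Add(-3, 37), -1))) = Add(Add(-31327, -1320), Mul(-50, Pow(34, -1))) = Add(-32647, Mul(-50, Rational(1, 34))) = Add(-32647, Rational(-25, 17)) = Rational(-555024, 17)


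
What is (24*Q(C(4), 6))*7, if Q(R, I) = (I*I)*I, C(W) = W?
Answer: 36288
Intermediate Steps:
Q(R, I) = I³ (Q(R, I) = I²*I = I³)
(24*Q(C(4), 6))*7 = (24*6³)*7 = (24*216)*7 = 5184*7 = 36288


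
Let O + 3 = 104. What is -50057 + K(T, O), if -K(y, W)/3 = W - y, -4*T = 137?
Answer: -201851/4 ≈ -50463.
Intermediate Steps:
O = 101 (O = -3 + 104 = 101)
T = -137/4 (T = -1/4*137 = -137/4 ≈ -34.250)
K(y, W) = -3*W + 3*y (K(y, W) = -3*(W - y) = -3*W + 3*y)
-50057 + K(T, O) = -50057 + (-3*101 + 3*(-137/4)) = -50057 + (-303 - 411/4) = -50057 - 1623/4 = -201851/4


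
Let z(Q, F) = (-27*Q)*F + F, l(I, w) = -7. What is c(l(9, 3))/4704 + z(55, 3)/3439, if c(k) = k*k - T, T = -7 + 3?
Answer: -20759941/16177056 ≈ -1.2833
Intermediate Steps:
T = -4
z(Q, F) = F - 27*F*Q (z(Q, F) = -27*F*Q + F = F - 27*F*Q)
c(k) = 4 + k² (c(k) = k*k - 1*(-4) = k² + 4 = 4 + k²)
c(l(9, 3))/4704 + z(55, 3)/3439 = (4 + (-7)²)/4704 + (3*(1 - 27*55))/3439 = (4 + 49)*(1/4704) + (3*(1 - 1485))*(1/3439) = 53*(1/4704) + (3*(-1484))*(1/3439) = 53/4704 - 4452*1/3439 = 53/4704 - 4452/3439 = -20759941/16177056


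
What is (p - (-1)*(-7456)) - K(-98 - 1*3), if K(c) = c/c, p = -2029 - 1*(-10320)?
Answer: 834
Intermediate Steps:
p = 8291 (p = -2029 + 10320 = 8291)
K(c) = 1
(p - (-1)*(-7456)) - K(-98 - 1*3) = (8291 - (-1)*(-7456)) - 1*1 = (8291 - 1*7456) - 1 = (8291 - 7456) - 1 = 835 - 1 = 834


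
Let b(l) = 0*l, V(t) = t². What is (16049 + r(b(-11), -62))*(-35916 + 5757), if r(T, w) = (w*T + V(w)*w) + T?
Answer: 6703712361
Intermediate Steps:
b(l) = 0
r(T, w) = T + w³ + T*w (r(T, w) = (w*T + w²*w) + T = (T*w + w³) + T = (w³ + T*w) + T = T + w³ + T*w)
(16049 + r(b(-11), -62))*(-35916 + 5757) = (16049 + (0 + (-62)³ + 0*(-62)))*(-35916 + 5757) = (16049 + (0 - 238328 + 0))*(-30159) = (16049 - 238328)*(-30159) = -222279*(-30159) = 6703712361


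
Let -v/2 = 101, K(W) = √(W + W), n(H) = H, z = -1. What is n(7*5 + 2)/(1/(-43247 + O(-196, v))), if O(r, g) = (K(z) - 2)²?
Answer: -1600065 - 148*I*√2 ≈ -1.6001e+6 - 209.3*I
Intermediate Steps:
K(W) = √2*√W (K(W) = √(2*W) = √2*√W)
v = -202 (v = -2*101 = -202)
O(r, g) = (-2 + I*√2)² (O(r, g) = (√2*√(-1) - 2)² = (√2*I - 2)² = (I*√2 - 2)² = (-2 + I*√2)²)
n(7*5 + 2)/(1/(-43247 + O(-196, v))) = (7*5 + 2)/(1/(-43247 + (2 - I*√2)²)) = (35 + 2)*(-43247 + (2 - I*√2)²) = 37*(-43247 + (2 - I*√2)²) = -1600139 + 37*(2 - I*√2)²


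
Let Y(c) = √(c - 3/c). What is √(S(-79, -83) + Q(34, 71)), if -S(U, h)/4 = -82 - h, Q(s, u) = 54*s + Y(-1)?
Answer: √(1832 + √2) ≈ 42.818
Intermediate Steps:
Q(s, u) = √2 + 54*s (Q(s, u) = 54*s + √(-1 - 3/(-1)) = 54*s + √(-1 - 3*(-1)) = 54*s + √(-1 + 3) = 54*s + √2 = √2 + 54*s)
S(U, h) = 328 + 4*h (S(U, h) = -4*(-82 - h) = 328 + 4*h)
√(S(-79, -83) + Q(34, 71)) = √((328 + 4*(-83)) + (√2 + 54*34)) = √((328 - 332) + (√2 + 1836)) = √(-4 + (1836 + √2)) = √(1832 + √2)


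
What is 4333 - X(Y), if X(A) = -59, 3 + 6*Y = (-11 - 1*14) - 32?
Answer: 4392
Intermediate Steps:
Y = -10 (Y = -1/2 + ((-11 - 1*14) - 32)/6 = -1/2 + ((-11 - 14) - 32)/6 = -1/2 + (-25 - 32)/6 = -1/2 + (1/6)*(-57) = -1/2 - 19/2 = -10)
4333 - X(Y) = 4333 - 1*(-59) = 4333 + 59 = 4392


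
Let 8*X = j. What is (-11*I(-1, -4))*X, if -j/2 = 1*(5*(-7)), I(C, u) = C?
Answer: 385/4 ≈ 96.250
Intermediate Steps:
j = 70 (j = -2*5*(-7) = -2*(-35) = 70)
X = 35/4 (X = (⅛)*70 = 35/4 ≈ 8.7500)
(-11*I(-1, -4))*X = -11*(-1)*(35/4) = 11*(35/4) = 385/4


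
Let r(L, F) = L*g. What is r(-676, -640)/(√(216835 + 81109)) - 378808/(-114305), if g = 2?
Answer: 378808/114305 - 338*√74486/37243 ≈ 0.83711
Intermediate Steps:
r(L, F) = 2*L (r(L, F) = L*2 = 2*L)
r(-676, -640)/(√(216835 + 81109)) - 378808/(-114305) = (2*(-676))/(√(216835 + 81109)) - 378808/(-114305) = -1352*√74486/148972 - 378808*(-1/114305) = -1352*√74486/148972 + 378808/114305 = -338*√74486/37243 + 378808/114305 = 378808/114305 - 338*√74486/37243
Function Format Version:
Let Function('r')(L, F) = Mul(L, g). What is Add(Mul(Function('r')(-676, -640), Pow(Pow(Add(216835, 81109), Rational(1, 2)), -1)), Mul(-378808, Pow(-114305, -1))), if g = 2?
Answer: Add(Rational(378808, 114305), Mul(Rational(-338, 37243), Pow(74486, Rational(1, 2)))) ≈ 0.83711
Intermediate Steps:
Function('r')(L, F) = Mul(2, L) (Function('r')(L, F) = Mul(L, 2) = Mul(2, L))
Add(Mul(Function('r')(-676, -640), Pow(Pow(Add(216835, 81109), Rational(1, 2)), -1)), Mul(-378808, Pow(-114305, -1))) = Add(Mul(Mul(2, -676), Pow(Pow(Add(216835, 81109), Rational(1, 2)), -1)), Mul(-378808, Pow(-114305, -1))) = Add(Mul(-1352, Pow(Pow(297944, Rational(1, 2)), -1)), Mul(-378808, Rational(-1, 114305))) = Add(Mul(-1352, Pow(Mul(2, Pow(74486, Rational(1, 2))), -1)), Rational(378808, 114305)) = Add(Mul(-1352, Mul(Rational(1, 148972), Pow(74486, Rational(1, 2)))), Rational(378808, 114305)) = Add(Mul(Rational(-338, 37243), Pow(74486, Rational(1, 2))), Rational(378808, 114305)) = Add(Rational(378808, 114305), Mul(Rational(-338, 37243), Pow(74486, Rational(1, 2))))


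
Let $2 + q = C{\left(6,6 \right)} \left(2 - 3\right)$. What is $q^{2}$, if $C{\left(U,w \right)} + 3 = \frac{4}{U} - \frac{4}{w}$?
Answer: $1$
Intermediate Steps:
$C{\left(U,w \right)} = -3 - \frac{4}{w} + \frac{4}{U}$ ($C{\left(U,w \right)} = -3 - \left(- \frac{4}{U} + \frac{4}{w}\right) = -3 - \frac{4}{w} + \frac{4}{U}$)
$q = 1$ ($q = -2 + \left(-3 - \frac{4}{6} + \frac{4}{6}\right) \left(2 - 3\right) = -2 + \left(-3 - \frac{2}{3} + 4 \cdot \frac{1}{6}\right) \left(2 - 3\right) = -2 + \left(-3 - \frac{2}{3} + \frac{2}{3}\right) \left(-1\right) = -2 - -3 = -2 + 3 = 1$)
$q^{2} = 1^{2} = 1$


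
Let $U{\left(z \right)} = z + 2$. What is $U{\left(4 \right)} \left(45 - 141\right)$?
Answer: $-576$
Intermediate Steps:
$U{\left(z \right)} = 2 + z$
$U{\left(4 \right)} \left(45 - 141\right) = \left(2 + 4\right) \left(45 - 141\right) = 6 \left(-96\right) = -576$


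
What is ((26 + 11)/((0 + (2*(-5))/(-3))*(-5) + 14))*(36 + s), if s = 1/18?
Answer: -24013/48 ≈ -500.27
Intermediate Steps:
s = 1/18 ≈ 0.055556
((26 + 11)/((0 + (2*(-5))/(-3))*(-5) + 14))*(36 + s) = ((26 + 11)/((0 + (2*(-5))/(-3))*(-5) + 14))*(36 + 1/18) = (37/((0 - 10*(-1/3))*(-5) + 14))*(649/18) = (37/((0 + 10/3)*(-5) + 14))*(649/18) = (37/((10/3)*(-5) + 14))*(649/18) = (37/(-50/3 + 14))*(649/18) = (37/(-8/3))*(649/18) = (37*(-3/8))*(649/18) = -111/8*649/18 = -24013/48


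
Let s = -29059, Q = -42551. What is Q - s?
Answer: -13492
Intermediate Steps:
Q - s = -42551 - 1*(-29059) = -42551 + 29059 = -13492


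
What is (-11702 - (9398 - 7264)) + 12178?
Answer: -1658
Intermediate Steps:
(-11702 - (9398 - 7264)) + 12178 = (-11702 - 1*2134) + 12178 = (-11702 - 2134) + 12178 = -13836 + 12178 = -1658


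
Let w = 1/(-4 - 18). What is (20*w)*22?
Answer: -20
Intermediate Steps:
w = -1/22 (w = 1/(-22) = -1/22 ≈ -0.045455)
(20*w)*22 = (20*(-1/22))*22 = -10/11*22 = -20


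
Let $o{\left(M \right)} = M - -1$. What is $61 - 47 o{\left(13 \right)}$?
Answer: $-597$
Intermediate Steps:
$o{\left(M \right)} = 1 + M$ ($o{\left(M \right)} = M + 1 = 1 + M$)
$61 - 47 o{\left(13 \right)} = 61 - 47 \left(1 + 13\right) = 61 - 658 = -597$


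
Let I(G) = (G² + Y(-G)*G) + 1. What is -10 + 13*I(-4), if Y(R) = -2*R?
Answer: 627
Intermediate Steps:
I(G) = 1 + 3*G² (I(G) = (G² + (-(-2)*G)*G) + 1 = (G² + (2*G)*G) + 1 = (G² + 2*G²) + 1 = 3*G² + 1 = 1 + 3*G²)
-10 + 13*I(-4) = -10 + 13*(1 + 3*(-4)²) = -10 + 13*(1 + 3*16) = -10 + 13*(1 + 48) = -10 + 13*49 = -10 + 637 = 627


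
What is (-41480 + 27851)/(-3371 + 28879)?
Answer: -1947/3644 ≈ -0.53430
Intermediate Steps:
(-41480 + 27851)/(-3371 + 28879) = -13629/25508 = -13629*1/25508 = -1947/3644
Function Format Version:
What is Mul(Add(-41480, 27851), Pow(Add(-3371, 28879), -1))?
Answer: Rational(-1947, 3644) ≈ -0.53430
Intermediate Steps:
Mul(Add(-41480, 27851), Pow(Add(-3371, 28879), -1)) = Mul(-13629, Pow(25508, -1)) = Mul(-13629, Rational(1, 25508)) = Rational(-1947, 3644)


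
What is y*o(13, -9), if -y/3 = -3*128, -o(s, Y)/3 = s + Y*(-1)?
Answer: -76032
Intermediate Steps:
o(s, Y) = -3*s + 3*Y (o(s, Y) = -3*(s + Y*(-1)) = -3*(s - Y) = -3*s + 3*Y)
y = 1152 (y = -(-9)*128 = -3*(-384) = 1152)
y*o(13, -9) = 1152*(-3*13 + 3*(-9)) = 1152*(-39 - 27) = 1152*(-66) = -76032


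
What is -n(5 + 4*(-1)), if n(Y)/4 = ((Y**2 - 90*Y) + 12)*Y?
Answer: 308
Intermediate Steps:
n(Y) = 4*Y*(12 + Y**2 - 90*Y) (n(Y) = 4*(((Y**2 - 90*Y) + 12)*Y) = 4*((12 + Y**2 - 90*Y)*Y) = 4*(Y*(12 + Y**2 - 90*Y)) = 4*Y*(12 + Y**2 - 90*Y))
-n(5 + 4*(-1)) = -4*(5 + 4*(-1))*(12 + (5 + 4*(-1))**2 - 90*(5 + 4*(-1))) = -4*(5 - 4)*(12 + (5 - 4)**2 - 90*(5 - 4)) = -4*(12 + 1**2 - 90*1) = -4*(12 + 1 - 90) = -4*(-77) = -1*(-308) = 308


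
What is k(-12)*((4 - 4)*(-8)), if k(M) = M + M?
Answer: 0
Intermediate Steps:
k(M) = 2*M
k(-12)*((4 - 4)*(-8)) = (2*(-12))*((4 - 4)*(-8)) = -0*(-8) = -24*0 = 0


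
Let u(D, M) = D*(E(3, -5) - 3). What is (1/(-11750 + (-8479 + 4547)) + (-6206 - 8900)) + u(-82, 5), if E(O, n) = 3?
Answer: -236892293/15682 ≈ -15106.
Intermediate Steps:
u(D, M) = 0 (u(D, M) = D*(3 - 3) = D*0 = 0)
(1/(-11750 + (-8479 + 4547)) + (-6206 - 8900)) + u(-82, 5) = (1/(-11750 + (-8479 + 4547)) + (-6206 - 8900)) + 0 = (1/(-11750 - 3932) - 15106) + 0 = (1/(-15682) - 15106) + 0 = (-1/15682 - 15106) + 0 = -236892293/15682 + 0 = -236892293/15682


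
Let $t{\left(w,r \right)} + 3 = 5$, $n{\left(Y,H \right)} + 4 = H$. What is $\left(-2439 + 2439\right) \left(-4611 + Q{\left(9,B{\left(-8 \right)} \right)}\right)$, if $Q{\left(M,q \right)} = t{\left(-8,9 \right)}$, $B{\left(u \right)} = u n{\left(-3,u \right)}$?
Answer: $0$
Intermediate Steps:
$n{\left(Y,H \right)} = -4 + H$
$B{\left(u \right)} = u \left(-4 + u\right)$
$t{\left(w,r \right)} = 2$ ($t{\left(w,r \right)} = -3 + 5 = 2$)
$Q{\left(M,q \right)} = 2$
$\left(-2439 + 2439\right) \left(-4611 + Q{\left(9,B{\left(-8 \right)} \right)}\right) = \left(-2439 + 2439\right) \left(-4611 + 2\right) = 0 \left(-4609\right) = 0$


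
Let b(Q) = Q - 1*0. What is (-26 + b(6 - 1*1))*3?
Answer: -63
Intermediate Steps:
b(Q) = Q (b(Q) = Q + 0 = Q)
(-26 + b(6 - 1*1))*3 = (-26 + (6 - 1*1))*3 = (-26 + (6 - 1))*3 = (-26 + 5)*3 = -21*3 = -63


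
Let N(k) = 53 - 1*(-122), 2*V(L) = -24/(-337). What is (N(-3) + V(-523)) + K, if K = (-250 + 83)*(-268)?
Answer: 15141759/337 ≈ 44931.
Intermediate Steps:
V(L) = 12/337 (V(L) = (-24/(-337))/2 = (-24*(-1/337))/2 = (½)*(24/337) = 12/337)
N(k) = 175 (N(k) = 53 + 122 = 175)
K = 44756 (K = -167*(-268) = 44756)
(N(-3) + V(-523)) + K = (175 + 12/337) + 44756 = 58987/337 + 44756 = 15141759/337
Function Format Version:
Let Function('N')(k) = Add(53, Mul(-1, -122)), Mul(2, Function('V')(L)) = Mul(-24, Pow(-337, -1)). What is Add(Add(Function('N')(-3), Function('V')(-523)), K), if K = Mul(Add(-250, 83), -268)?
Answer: Rational(15141759, 337) ≈ 44931.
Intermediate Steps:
Function('V')(L) = Rational(12, 337) (Function('V')(L) = Mul(Rational(1, 2), Mul(-24, Pow(-337, -1))) = Mul(Rational(1, 2), Mul(-24, Rational(-1, 337))) = Mul(Rational(1, 2), Rational(24, 337)) = Rational(12, 337))
Function('N')(k) = 175 (Function('N')(k) = Add(53, 122) = 175)
K = 44756 (K = Mul(-167, -268) = 44756)
Add(Add(Function('N')(-3), Function('V')(-523)), K) = Add(Add(175, Rational(12, 337)), 44756) = Add(Rational(58987, 337), 44756) = Rational(15141759, 337)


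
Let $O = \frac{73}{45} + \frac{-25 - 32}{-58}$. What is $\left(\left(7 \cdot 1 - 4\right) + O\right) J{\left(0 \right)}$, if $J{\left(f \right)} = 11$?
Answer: $\frac{160919}{2610} \approx 61.655$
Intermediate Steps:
$O = \frac{6799}{2610}$ ($O = 73 \cdot \frac{1}{45} - - \frac{57}{58} = \frac{73}{45} + \frac{57}{58} = \frac{6799}{2610} \approx 2.605$)
$\left(\left(7 \cdot 1 - 4\right) + O\right) J{\left(0 \right)} = \left(\left(7 \cdot 1 - 4\right) + \frac{6799}{2610}\right) 11 = \left(\left(7 - 4\right) + \frac{6799}{2610}\right) 11 = \left(3 + \frac{6799}{2610}\right) 11 = \frac{14629}{2610} \cdot 11 = \frac{160919}{2610}$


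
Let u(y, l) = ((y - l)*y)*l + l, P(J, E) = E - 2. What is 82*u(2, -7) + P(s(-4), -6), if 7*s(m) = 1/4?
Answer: -10914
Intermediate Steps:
s(m) = 1/28 (s(m) = (1/7)/4 = (1/7)*(1/4) = 1/28)
P(J, E) = -2 + E
u(y, l) = l + l*y*(y - l) (u(y, l) = (y*(y - l))*l + l = l*y*(y - l) + l = l + l*y*(y - l))
82*u(2, -7) + P(s(-4), -6) = 82*(-7*(1 + 2**2 - 1*(-7)*2)) + (-2 - 6) = 82*(-7*(1 + 4 + 14)) - 8 = 82*(-7*19) - 8 = 82*(-133) - 8 = -10906 - 8 = -10914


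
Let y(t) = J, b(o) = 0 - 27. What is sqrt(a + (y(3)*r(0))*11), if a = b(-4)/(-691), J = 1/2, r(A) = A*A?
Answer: 3*sqrt(2073)/691 ≈ 0.19767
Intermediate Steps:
r(A) = A**2
b(o) = -27
J = 1/2 ≈ 0.50000
y(t) = 1/2
a = 27/691 (a = -27/(-691) = -27*(-1/691) = 27/691 ≈ 0.039074)
sqrt(a + (y(3)*r(0))*11) = sqrt(27/691 + ((1/2)*0**2)*11) = sqrt(27/691 + ((1/2)*0)*11) = sqrt(27/691 + 0*11) = sqrt(27/691 + 0) = sqrt(27/691) = 3*sqrt(2073)/691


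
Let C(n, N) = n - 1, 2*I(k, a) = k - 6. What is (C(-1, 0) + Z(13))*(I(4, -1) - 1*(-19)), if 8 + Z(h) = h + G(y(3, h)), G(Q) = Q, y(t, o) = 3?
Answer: 108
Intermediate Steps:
I(k, a) = -3 + k/2 (I(k, a) = (k - 6)/2 = (-6 + k)/2 = -3 + k/2)
C(n, N) = -1 + n
Z(h) = -5 + h (Z(h) = -8 + (h + 3) = -8 + (3 + h) = -5 + h)
(C(-1, 0) + Z(13))*(I(4, -1) - 1*(-19)) = ((-1 - 1) + (-5 + 13))*((-3 + (½)*4) - 1*(-19)) = (-2 + 8)*((-3 + 2) + 19) = 6*(-1 + 19) = 6*18 = 108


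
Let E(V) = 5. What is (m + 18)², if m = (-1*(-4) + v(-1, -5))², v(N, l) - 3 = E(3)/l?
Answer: 2916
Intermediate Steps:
v(N, l) = 3 + 5/l
m = 36 (m = (-1*(-4) + (3 + 5/(-5)))² = (4 + (3 + 5*(-⅕)))² = (4 + (3 - 1))² = (4 + 2)² = 6² = 36)
(m + 18)² = (36 + 18)² = 54² = 2916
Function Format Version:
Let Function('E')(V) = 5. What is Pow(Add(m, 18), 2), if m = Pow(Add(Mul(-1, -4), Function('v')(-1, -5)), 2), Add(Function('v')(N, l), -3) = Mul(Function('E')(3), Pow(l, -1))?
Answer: 2916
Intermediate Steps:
Function('v')(N, l) = Add(3, Mul(5, Pow(l, -1)))
m = 36 (m = Pow(Add(Mul(-1, -4), Add(3, Mul(5, Pow(-5, -1)))), 2) = Pow(Add(4, Add(3, Mul(5, Rational(-1, 5)))), 2) = Pow(Add(4, Add(3, -1)), 2) = Pow(Add(4, 2), 2) = Pow(6, 2) = 36)
Pow(Add(m, 18), 2) = Pow(Add(36, 18), 2) = Pow(54, 2) = 2916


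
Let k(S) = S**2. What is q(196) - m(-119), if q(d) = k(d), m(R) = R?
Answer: 38535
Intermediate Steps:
q(d) = d**2
q(196) - m(-119) = 196**2 - 1*(-119) = 38416 + 119 = 38535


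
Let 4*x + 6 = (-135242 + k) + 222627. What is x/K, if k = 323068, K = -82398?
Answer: -410447/329592 ≈ -1.2453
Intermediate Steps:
x = 410447/4 (x = -3/2 + ((-135242 + 323068) + 222627)/4 = -3/2 + (187826 + 222627)/4 = -3/2 + (¼)*410453 = -3/2 + 410453/4 = 410447/4 ≈ 1.0261e+5)
x/K = (410447/4)/(-82398) = (410447/4)*(-1/82398) = -410447/329592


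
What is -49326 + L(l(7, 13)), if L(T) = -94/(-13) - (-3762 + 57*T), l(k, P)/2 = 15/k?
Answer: -4167896/91 ≈ -45801.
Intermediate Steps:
l(k, P) = 30/k (l(k, P) = 2*(15/k) = 30/k)
L(T) = 49000/13 - 57*T (L(T) = -94*(-1/13) - (-3762 + 57*T) = 94/13 - 57*(-66 + T) = 94/13 + (3762 - 57*T) = 49000/13 - 57*T)
-49326 + L(l(7, 13)) = -49326 + (49000/13 - 1710/7) = -49326 + 320770/91 = -4167896/91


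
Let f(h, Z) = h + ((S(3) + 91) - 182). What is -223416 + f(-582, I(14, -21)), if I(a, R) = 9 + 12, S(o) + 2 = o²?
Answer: -224082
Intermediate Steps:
S(o) = -2 + o²
I(a, R) = 21
f(h, Z) = -84 + h (f(h, Z) = h + (((-2 + 3²) + 91) - 182) = h + (((-2 + 9) + 91) - 182) = h + ((7 + 91) - 182) = h + (98 - 182) = h - 84 = -84 + h)
-223416 + f(-582, I(14, -21)) = -223416 + (-84 - 582) = -223416 - 666 = -224082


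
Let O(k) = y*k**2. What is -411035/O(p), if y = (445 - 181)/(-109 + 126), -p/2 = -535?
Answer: -1397519/60450720 ≈ -0.023118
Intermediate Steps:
p = 1070 (p = -2*(-535) = 1070)
y = 264/17 ≈ 15.529
O(k) = 264*k**2/17
-411035/O(p) = -411035/((264/17)*1070**2) = -411035/((264/17)*1144900) = -411035/302253600/17 = -411035*17/302253600 = -1397519/60450720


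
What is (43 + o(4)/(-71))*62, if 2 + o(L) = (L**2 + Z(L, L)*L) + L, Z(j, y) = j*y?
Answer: 184202/71 ≈ 2594.4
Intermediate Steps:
o(L) = -2 + L + L**2 + L**3 (o(L) = -2 + ((L**2 + (L*L)*L) + L) = -2 + ((L**2 + L**2*L) + L) = -2 + ((L**2 + L**3) + L) = -2 + (L + L**2 + L**3) = -2 + L + L**2 + L**3)
(43 + o(4)/(-71))*62 = (43 + (-2 + 4 + 4**2 + 4**3)/(-71))*62 = (43 + (-2 + 4 + 16 + 64)*(-1/71))*62 = (43 + 82*(-1/71))*62 = (43 - 82/71)*62 = (2971/71)*62 = 184202/71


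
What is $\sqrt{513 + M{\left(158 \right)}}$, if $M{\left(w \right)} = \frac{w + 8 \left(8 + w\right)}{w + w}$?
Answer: $\frac{\sqrt{12923926}}{158} \approx 22.753$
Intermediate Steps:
$M{\left(w \right)} = \frac{64 + 9 w}{2 w}$ ($M{\left(w \right)} = \frac{w + \left(64 + 8 w\right)}{2 w} = \left(64 + 9 w\right) \frac{1}{2 w} = \frac{64 + 9 w}{2 w}$)
$\sqrt{513 + M{\left(158 \right)}} = \sqrt{513 + \left(\frac{9}{2} + \frac{32}{158}\right)} = \sqrt{513 + \left(\frac{9}{2} + 32 \cdot \frac{1}{158}\right)} = \sqrt{513 + \left(\frac{9}{2} + \frac{16}{79}\right)} = \sqrt{513 + \frac{743}{158}} = \sqrt{\frac{81797}{158}} = \frac{\sqrt{12923926}}{158}$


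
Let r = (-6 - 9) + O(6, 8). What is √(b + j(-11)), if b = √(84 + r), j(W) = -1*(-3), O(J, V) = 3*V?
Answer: √(3 + √93) ≈ 3.5558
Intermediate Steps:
j(W) = 3
r = 9 (r = (-6 - 9) + 3*8 = -15 + 24 = 9)
b = √93 (b = √(84 + 9) = √93 ≈ 9.6436)
√(b + j(-11)) = √(√93 + 3) = √(3 + √93)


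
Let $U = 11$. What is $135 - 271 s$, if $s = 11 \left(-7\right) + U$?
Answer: $18021$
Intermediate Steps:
$s = -66$ ($s = 11 \left(-7\right) + 11 = -77 + 11 = -66$)
$135 - 271 s = 135 - -17886 = 135 + 17886 = 18021$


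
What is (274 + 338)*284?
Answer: 173808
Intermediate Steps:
(274 + 338)*284 = 612*284 = 173808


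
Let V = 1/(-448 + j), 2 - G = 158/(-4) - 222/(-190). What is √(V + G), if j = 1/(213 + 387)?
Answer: √105192236122443970/51071810 ≈ 6.3505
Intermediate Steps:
j = 1/600 ≈ 0.0016667
G = 7663/190 (G = 2 - (158/(-4) - 222/(-190)) = 2 - (158*(-¼) - 222*(-1/190)) = 2 - (-79/2 + 111/95) = 2 - 1*(-7283/190) = 2 + 7283/190 = 7663/190 ≈ 40.332)
V = -600/268799 (V = 1/(-448 + 1/600) = 1/(-268799/600) = -600/268799 ≈ -0.0022321)
√(V + G) = √(-600/268799 + 7663/190) = √(2059692737/51071810) = √105192236122443970/51071810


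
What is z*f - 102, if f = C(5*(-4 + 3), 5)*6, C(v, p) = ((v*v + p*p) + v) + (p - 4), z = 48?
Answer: 13146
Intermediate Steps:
C(v, p) = -4 + p + v + p² + v² (C(v, p) = ((v² + p²) + v) + (-4 + p) = ((p² + v²) + v) + (-4 + p) = (v + p² + v²) + (-4 + p) = -4 + p + v + p² + v²)
f = 276 (f = (-4 + 5 + 5*(-4 + 3) + 5² + (5*(-4 + 3))²)*6 = (-4 + 5 + 5*(-1) + 25 + (5*(-1))²)*6 = (-4 + 5 - 5 + 25 + (-5)²)*6 = (-4 + 5 - 5 + 25 + 25)*6 = 46*6 = 276)
z*f - 102 = 48*276 - 102 = 13248 - 102 = 13146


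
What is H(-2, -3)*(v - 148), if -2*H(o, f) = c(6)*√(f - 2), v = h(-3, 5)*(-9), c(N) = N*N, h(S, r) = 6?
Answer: 3636*I*√5 ≈ 8130.3*I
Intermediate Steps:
c(N) = N²
v = -54 (v = 6*(-9) = -54)
H(o, f) = -18*√(-2 + f) (H(o, f) = -6²*√(f - 2)/2 = -18*√(-2 + f))
H(-2, -3)*(v - 148) = (-18*√(-2 - 3))*(-54 - 148) = -18*I*√5*(-202) = 3636*I*√5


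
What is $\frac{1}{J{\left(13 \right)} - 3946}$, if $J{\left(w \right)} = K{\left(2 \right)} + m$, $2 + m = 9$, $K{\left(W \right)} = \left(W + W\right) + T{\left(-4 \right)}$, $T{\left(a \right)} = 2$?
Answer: $- \frac{1}{3933} \approx -0.00025426$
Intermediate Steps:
$K{\left(W \right)} = 2 + 2 W$ ($K{\left(W \right)} = \left(W + W\right) + 2 = 2 W + 2 = 2 + 2 W$)
$m = 7$ ($m = -2 + 9 = 7$)
$J{\left(w \right)} = 13$ ($J{\left(w \right)} = \left(2 + 2 \cdot 2\right) + 7 = \left(2 + 4\right) + 7 = 6 + 7 = 13$)
$\frac{1}{J{\left(13 \right)} - 3946} = \frac{1}{13 - 3946} = \frac{1}{-3933} = - \frac{1}{3933}$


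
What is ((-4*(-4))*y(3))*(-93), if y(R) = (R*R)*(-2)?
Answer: 26784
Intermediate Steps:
y(R) = -2*R² (y(R) = R²*(-2) = -2*R²)
((-4*(-4))*y(3))*(-93) = ((-4*(-4))*(-2*3²))*(-93) = (16*(-2*9))*(-93) = (16*(-18))*(-93) = -288*(-93) = 26784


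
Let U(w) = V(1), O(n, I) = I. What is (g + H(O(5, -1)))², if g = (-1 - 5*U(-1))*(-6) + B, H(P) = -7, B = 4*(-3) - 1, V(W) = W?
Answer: 256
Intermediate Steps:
B = -13 (B = -12 - 1 = -13)
U(w) = 1
g = 23 (g = (-1 - 5*1)*(-6) - 13 = (-1 - 5)*(-6) - 13 = -6*(-6) - 13 = 36 - 13 = 23)
(g + H(O(5, -1)))² = (23 - 7)² = 16² = 256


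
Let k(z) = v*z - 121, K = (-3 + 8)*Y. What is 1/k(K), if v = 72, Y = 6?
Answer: 1/2039 ≈ 0.00049044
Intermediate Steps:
K = 30 (K = (-3 + 8)*6 = 5*6 = 30)
k(z) = -121 + 72*z (k(z) = 72*z - 121 = -121 + 72*z)
1/k(K) = 1/(-121 + 72*30) = 1/(-121 + 2160) = 1/2039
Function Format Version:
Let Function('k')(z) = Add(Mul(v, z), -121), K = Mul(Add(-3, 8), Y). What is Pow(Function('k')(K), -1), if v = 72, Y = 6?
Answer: Rational(1, 2039) ≈ 0.00049044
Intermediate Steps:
K = 30 (K = Mul(Add(-3, 8), 6) = Mul(5, 6) = 30)
Function('k')(z) = Add(-121, Mul(72, z)) (Function('k')(z) = Add(Mul(72, z), -121) = Add(-121, Mul(72, z)))
Pow(Function('k')(K), -1) = Pow(Add(-121, Mul(72, 30)), -1) = Pow(Add(-121, 2160), -1) = Pow(2039, -1) = Rational(1, 2039)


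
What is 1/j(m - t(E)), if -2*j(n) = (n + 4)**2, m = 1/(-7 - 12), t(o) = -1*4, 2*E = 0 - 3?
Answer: -722/22801 ≈ -0.031665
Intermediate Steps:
E = -3/2 (E = (0 - 3)/2 = (1/2)*(-3) = -3/2 ≈ -1.5000)
t(o) = -4
m = -1/19 (m = 1/(-19) = -1/19 ≈ -0.052632)
j(n) = -(4 + n)**2/2 (j(n) = -(n + 4)**2/2 = -(4 + n)**2/2)
1/j(m - t(E)) = 1/(-(4 + (-1/19 - 1*(-4)))**2/2) = 1/(-(4 + (-1/19 + 4))**2/2) = 1/(-(4 + 75/19)**2/2) = 1/(-(151/19)**2/2) = 1/(-1/2*22801/361) = 1/(-22801/722) = -722/22801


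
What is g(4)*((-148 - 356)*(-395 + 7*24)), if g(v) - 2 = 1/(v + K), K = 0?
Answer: 257418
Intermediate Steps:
g(v) = 2 + 1/v (g(v) = 2 + 1/(v + 0) = 2 + 1/v)
g(4)*((-148 - 356)*(-395 + 7*24)) = (2 + 1/4)*((-148 - 356)*(-395 + 7*24)) = (2 + 1/4)*(-504*(-395 + 168)) = 9*(-504*(-227))/4 = (9/4)*114408 = 257418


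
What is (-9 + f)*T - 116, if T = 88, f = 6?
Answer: -380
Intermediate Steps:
(-9 + f)*T - 116 = (-9 + 6)*88 - 116 = -3*88 - 116 = -264 - 116 = -380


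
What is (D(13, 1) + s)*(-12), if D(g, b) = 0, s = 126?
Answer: -1512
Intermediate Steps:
(D(13, 1) + s)*(-12) = (0 + 126)*(-12) = 126*(-12) = -1512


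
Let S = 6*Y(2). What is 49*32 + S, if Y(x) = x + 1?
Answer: 1586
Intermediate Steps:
Y(x) = 1 + x
S = 18 (S = 6*(1 + 2) = 6*3 = 18)
49*32 + S = 49*32 + 18 = 1568 + 18 = 1586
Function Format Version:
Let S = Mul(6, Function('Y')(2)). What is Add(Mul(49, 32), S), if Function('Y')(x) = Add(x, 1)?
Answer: 1586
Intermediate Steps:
Function('Y')(x) = Add(1, x)
S = 18 (S = Mul(6, Add(1, 2)) = Mul(6, 3) = 18)
Add(Mul(49, 32), S) = Add(Mul(49, 32), 18) = Add(1568, 18) = 1586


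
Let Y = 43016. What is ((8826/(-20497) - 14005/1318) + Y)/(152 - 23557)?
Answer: -1161780525583/632287151630 ≈ -1.8374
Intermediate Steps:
((8826/(-20497) - 14005/1318) + Y)/(152 - 23557) = ((8826/(-20497) - 14005/1318) + 43016)/(152 - 23557) = ((8826*(-1/20497) - 14005*1/1318) + 43016)/(-23405) = ((-8826/20497 - 14005/1318) + 43016)*(-1/23405) = (-298693153/27015046 + 43016)*(-1/23405) = (1161780525583/27015046)*(-1/23405) = -1161780525583/632287151630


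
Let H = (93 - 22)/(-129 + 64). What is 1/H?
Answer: -65/71 ≈ -0.91549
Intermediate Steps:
H = -71/65 (H = 71/(-65) = -1/65*71 = -71/65 ≈ -1.0923)
1/H = 1/(-71/65) = -65/71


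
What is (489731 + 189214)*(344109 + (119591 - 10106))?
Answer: 307965378330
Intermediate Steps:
(489731 + 189214)*(344109 + (119591 - 10106)) = 678945*(344109 + 109485) = 678945*453594 = 307965378330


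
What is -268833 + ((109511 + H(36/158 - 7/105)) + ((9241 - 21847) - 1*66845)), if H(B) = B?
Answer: -282945814/1185 ≈ -2.3877e+5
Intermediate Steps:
-268833 + ((109511 + H(36/158 - 7/105)) + ((9241 - 21847) - 1*66845)) = -268833 + ((109511 + (36/158 - 7/105)) + ((9241 - 21847) - 1*66845)) = -268833 + ((109511 + (36*(1/158) - 7*1/105)) + (-12606 - 66845)) = -268833 + ((109511 + (18/79 - 1/15)) - 79451) = -268833 + ((109511 + 191/1185) - 79451) = -268833 + (129770726/1185 - 79451) = -268833 + 35621291/1185 = -282945814/1185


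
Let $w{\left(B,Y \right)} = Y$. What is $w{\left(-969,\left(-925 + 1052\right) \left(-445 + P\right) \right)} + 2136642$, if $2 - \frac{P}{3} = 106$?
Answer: $2040503$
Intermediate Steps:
$P = -312$ ($P = 6 - 318 = -312$)
$w{\left(-969,\left(-925 + 1052\right) \left(-445 + P\right) \right)} + 2136642 = \left(-925 + 1052\right) \left(-445 - 312\right) + 2136642 = 127 \left(-757\right) + 2136642 = -96139 + 2136642 = 2040503$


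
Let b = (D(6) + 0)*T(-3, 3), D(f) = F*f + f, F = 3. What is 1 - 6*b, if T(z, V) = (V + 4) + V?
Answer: -1439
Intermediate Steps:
D(f) = 4*f (D(f) = 3*f + f = 4*f)
T(z, V) = 4 + 2*V (T(z, V) = (4 + V) + V = 4 + 2*V)
b = 240 (b = (4*6 + 0)*(4 + 2*3) = (24 + 0)*(4 + 6) = 24*10 = 240)
1 - 6*b = 1 - 6*240 = 1 - 1440 = -1439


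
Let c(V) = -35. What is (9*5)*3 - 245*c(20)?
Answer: 8710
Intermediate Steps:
(9*5)*3 - 245*c(20) = (9*5)*3 - 245*(-35) = 45*3 + 8575 = 135 + 8575 = 8710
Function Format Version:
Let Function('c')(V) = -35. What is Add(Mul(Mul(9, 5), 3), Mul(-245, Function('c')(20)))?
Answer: 8710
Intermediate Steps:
Add(Mul(Mul(9, 5), 3), Mul(-245, Function('c')(20))) = Add(Mul(Mul(9, 5), 3), Mul(-245, -35)) = Add(Mul(45, 3), 8575) = Add(135, 8575) = 8710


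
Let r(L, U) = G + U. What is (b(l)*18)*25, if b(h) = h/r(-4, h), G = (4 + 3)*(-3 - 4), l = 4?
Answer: -40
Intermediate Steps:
G = -49 (G = 7*(-7) = -49)
r(L, U) = -49 + U
b(h) = h/(-49 + h)
(b(l)*18)*25 = ((4/(-49 + 4))*18)*25 = ((4/(-45))*18)*25 = ((4*(-1/45))*18)*25 = -4/45*18*25 = -8/5*25 = -40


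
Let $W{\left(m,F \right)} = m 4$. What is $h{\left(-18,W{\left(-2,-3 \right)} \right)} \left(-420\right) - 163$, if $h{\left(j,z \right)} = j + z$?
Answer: $10757$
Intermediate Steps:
$W{\left(m,F \right)} = 4 m$
$h{\left(-18,W{\left(-2,-3 \right)} \right)} \left(-420\right) - 163 = \left(-18 + 4 \left(-2\right)\right) \left(-420\right) - 163 = \left(-18 - 8\right) \left(-420\right) - 163 = \left(-26\right) \left(-420\right) - 163 = 10920 - 163 = 10757$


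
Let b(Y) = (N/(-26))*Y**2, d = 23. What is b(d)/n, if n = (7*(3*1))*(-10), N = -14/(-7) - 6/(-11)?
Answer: 529/2145 ≈ 0.24662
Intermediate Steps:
N = 28/11 (N = -14*(-1/7) - 6*(-1/11) = 2 + 6/11 = 28/11 ≈ 2.5455)
b(Y) = -14*Y**2/143 (b(Y) = ((28/11)/(-26))*Y**2 = ((28/11)*(-1/26))*Y**2 = -14*Y**2/143)
n = -210 (n = (7*3)*(-10) = 21*(-10) = -210)
b(d)/n = -14/143*23**2/(-210) = -14/143*529*(-1/210) = -7406/143*(-1/210) = 529/2145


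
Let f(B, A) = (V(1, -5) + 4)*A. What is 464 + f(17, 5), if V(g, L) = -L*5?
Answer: 609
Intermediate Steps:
V(g, L) = -5*L
f(B, A) = 29*A (f(B, A) = (-5*(-5) + 4)*A = (25 + 4)*A = 29*A)
464 + f(17, 5) = 464 + 29*5 = 464 + 145 = 609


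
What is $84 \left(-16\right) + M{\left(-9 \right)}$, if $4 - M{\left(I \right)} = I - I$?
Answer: $-1340$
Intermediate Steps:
$M{\left(I \right)} = 4$ ($M{\left(I \right)} = 4 - \left(I - I\right) = 4 - 0 = 4 + 0 = 4$)
$84 \left(-16\right) + M{\left(-9 \right)} = 84 \left(-16\right) + 4 = -1344 + 4 = -1340$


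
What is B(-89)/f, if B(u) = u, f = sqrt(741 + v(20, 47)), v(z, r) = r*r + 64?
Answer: -89*sqrt(3014)/3014 ≈ -1.6211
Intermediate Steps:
v(z, r) = 64 + r**2 (v(z, r) = r**2 + 64 = 64 + r**2)
f = sqrt(3014) (f = sqrt(741 + (64 + 47**2)) = sqrt(741 + (64 + 2209)) = sqrt(741 + 2273) = sqrt(3014) ≈ 54.900)
B(-89)/f = -89*sqrt(3014)/3014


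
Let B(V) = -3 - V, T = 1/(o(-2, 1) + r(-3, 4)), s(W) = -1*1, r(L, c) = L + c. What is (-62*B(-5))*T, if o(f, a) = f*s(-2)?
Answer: -124/3 ≈ -41.333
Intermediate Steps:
s(W) = -1
o(f, a) = -f (o(f, a) = f*(-1) = -f)
T = ⅓ (T = 1/(-1*(-2) + (-3 + 4)) = 1/(2 + 1) = 1/3 = ⅓ ≈ 0.33333)
(-62*B(-5))*T = -62*(-3 - 1*(-5))*(⅓) = -62*(-3 + 5)*(⅓) = -62*2*(⅓) = -124*⅓ = -124/3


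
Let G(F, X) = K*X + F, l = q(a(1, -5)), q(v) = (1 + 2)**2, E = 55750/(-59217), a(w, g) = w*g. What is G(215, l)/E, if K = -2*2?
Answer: -10599843/55750 ≈ -190.13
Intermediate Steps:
K = -4
a(w, g) = g*w
E = -55750/59217 (E = 55750*(-1/59217) = -55750/59217 ≈ -0.94145)
q(v) = 9 (q(v) = 3**2 = 9)
l = 9
G(F, X) = F - 4*X (G(F, X) = -4*X + F = F - 4*X)
G(215, l)/E = (215 - 4*9)/(-55750/59217) = (215 - 36)*(-59217/55750) = 179*(-59217/55750) = -10599843/55750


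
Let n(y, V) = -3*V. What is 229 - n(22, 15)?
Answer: 274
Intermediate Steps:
229 - n(22, 15) = 229 - (-3)*15 = 229 - 1*(-45) = 229 + 45 = 274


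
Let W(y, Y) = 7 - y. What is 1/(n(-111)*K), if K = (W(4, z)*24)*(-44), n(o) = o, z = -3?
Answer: 1/351648 ≈ 2.8438e-6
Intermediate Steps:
K = -3168 (K = ((7 - 1*4)*24)*(-44) = ((7 - 4)*24)*(-44) = (3*24)*(-44) = 72*(-44) = -3168)
1/(n(-111)*K) = 1/(-111*(-3168)) = -1/111*(-1/3168) = 1/351648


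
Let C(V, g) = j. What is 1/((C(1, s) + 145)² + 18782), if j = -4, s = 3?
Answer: 1/38663 ≈ 2.5865e-5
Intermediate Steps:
C(V, g) = -4
1/((C(1, s) + 145)² + 18782) = 1/((-4 + 145)² + 18782) = 1/(141² + 18782) = 1/(19881 + 18782) = 1/38663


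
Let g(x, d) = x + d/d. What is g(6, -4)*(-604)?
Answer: -4228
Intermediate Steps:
g(x, d) = 1 + x (g(x, d) = x + 1 = 1 + x)
g(6, -4)*(-604) = (1 + 6)*(-604) = 7*(-604) = -4228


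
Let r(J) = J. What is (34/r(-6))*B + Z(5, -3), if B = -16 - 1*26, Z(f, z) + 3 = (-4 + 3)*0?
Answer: 235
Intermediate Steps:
Z(f, z) = -3 (Z(f, z) = -3 + (-4 + 3)*0 = -3 - 1*0 = -3 + 0 = -3)
B = -42 (B = -16 - 26 = -42)
(34/r(-6))*B + Z(5, -3) = (34/(-6))*(-42) - 3 = (34*(-⅙))*(-42) - 3 = -17/3*(-42) - 3 = 238 - 3 = 235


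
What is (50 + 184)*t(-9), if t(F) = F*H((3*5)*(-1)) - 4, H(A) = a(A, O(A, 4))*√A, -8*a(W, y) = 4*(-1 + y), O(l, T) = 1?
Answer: -936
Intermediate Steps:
a(W, y) = ½ - y/2 (a(W, y) = -(-1 + y)/2 = -(-4 + 4*y)/8 = ½ - y/2)
H(A) = 0 (H(A) = (½ - ½*1)*√A = (½ - ½)*√A = 0*√A = 0)
t(F) = -4 (t(F) = F*0 - 4 = 0 - 4 = -4)
(50 + 184)*t(-9) = (50 + 184)*(-4) = 234*(-4) = -936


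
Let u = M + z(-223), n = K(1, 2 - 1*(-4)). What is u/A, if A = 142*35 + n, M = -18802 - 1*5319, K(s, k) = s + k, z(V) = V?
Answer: -24344/4977 ≈ -4.8913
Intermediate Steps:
K(s, k) = k + s
M = -24121 (M = -18802 - 5319 = -24121)
n = 7 (n = (2 - 1*(-4)) + 1 = (2 + 4) + 1 = 6 + 1 = 7)
A = 4977 (A = 142*35 + 7 = 4970 + 7 = 4977)
u = -24344 (u = -24121 - 223 = -24344)
u/A = -24344/4977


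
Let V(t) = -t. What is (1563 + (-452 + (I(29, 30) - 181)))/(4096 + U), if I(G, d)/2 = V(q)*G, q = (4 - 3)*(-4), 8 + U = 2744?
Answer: 83/488 ≈ 0.17008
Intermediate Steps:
U = 2736 (U = -8 + 2744 = 2736)
q = -4 (q = 1*(-4) = -4)
I(G, d) = 8*G (I(G, d) = 2*((-1*(-4))*G) = 2*(4*G) = 8*G)
(1563 + (-452 + (I(29, 30) - 181)))/(4096 + U) = (1563 + (-452 + (8*29 - 181)))/(4096 + 2736) = (1563 + (-452 + (232 - 181)))/6832 = (1563 + (-452 + 51))*(1/6832) = (1563 - 401)*(1/6832) = 1162*(1/6832) = 83/488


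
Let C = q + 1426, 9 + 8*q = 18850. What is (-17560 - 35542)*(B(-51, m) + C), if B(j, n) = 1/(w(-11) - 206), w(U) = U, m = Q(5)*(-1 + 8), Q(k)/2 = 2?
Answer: -24897346825/124 ≈ -2.0079e+8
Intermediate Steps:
Q(k) = 4 (Q(k) = 2*2 = 4)
m = 28 (m = 4*(-1 + 8) = 4*7 = 28)
q = 18841/8 (q = -9/8 + (1/8)*18850 = -9/8 + 9425/4 = 18841/8 ≈ 2355.1)
C = 30249/8 (C = 18841/8 + 1426 = 30249/8 ≈ 3781.1)
B(j, n) = -1/217 (B(j, n) = 1/(-11 - 206) = 1/(-217) = -1/217)
(-17560 - 35542)*(B(-51, m) + C) = (-17560 - 35542)*(-1/217 + 30249/8) = -53102*6564025/1736 = -24897346825/124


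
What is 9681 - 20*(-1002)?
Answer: 29721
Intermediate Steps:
9681 - 20*(-1002) = 9681 + 20040 = 29721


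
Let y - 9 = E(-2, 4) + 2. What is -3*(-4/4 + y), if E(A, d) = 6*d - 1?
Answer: -99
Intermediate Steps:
E(A, d) = -1 + 6*d
y = 34 (y = 9 + ((-1 + 6*4) + 2) = 9 + ((-1 + 24) + 2) = 9 + (23 + 2) = 9 + 25 = 34)
-3*(-4/4 + y) = -3*(-4/4 + 34) = -3*((¼)*(-4) + 34) = -3*(-1 + 34) = -3*33 = -99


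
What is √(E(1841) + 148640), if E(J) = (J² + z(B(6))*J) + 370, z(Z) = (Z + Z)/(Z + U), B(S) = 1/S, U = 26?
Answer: √87215912933/157 ≈ 1881.0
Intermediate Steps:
z(Z) = 2*Z/(26 + Z) (z(Z) = (Z + Z)/(Z + 26) = (2*Z)/(26 + Z) = 2*Z/(26 + Z))
E(J) = 370 + J² + 2*J/157 (E(J) = (J² + (2/(6*(26 + 1/6)))*J) + 370 = (J² + (2*(⅙)/(26 + ⅙))*J) + 370 = (J² + (2*(⅙)/(157/6))*J) + 370 = (J² + (2*(⅙)*(6/157))*J) + 370 = (J² + 2*J/157) + 370 = 370 + J² + 2*J/157)
√(E(1841) + 148640) = √((370 + 1841² + (2/157)*1841) + 148640) = √((370 + 3389281 + 3682/157) + 148640) = √(532178889/157 + 148640) = √(555515369/157) = √87215912933/157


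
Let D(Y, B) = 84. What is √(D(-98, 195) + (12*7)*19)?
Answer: 4*√105 ≈ 40.988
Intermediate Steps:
√(D(-98, 195) + (12*7)*19) = √(84 + (12*7)*19) = √(84 + 84*19) = √(84 + 1596) = √1680 = 4*√105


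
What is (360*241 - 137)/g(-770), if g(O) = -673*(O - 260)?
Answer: 841/6730 ≈ 0.12496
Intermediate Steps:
g(O) = 174980 - 673*O (g(O) = -673*(-260 + O) = 174980 - 673*O)
(360*241 - 137)/g(-770) = (360*241 - 137)/(174980 - 673*(-770)) = (86760 - 137)/(174980 + 518210) = 86623/693190 = 86623*(1/693190) = 841/6730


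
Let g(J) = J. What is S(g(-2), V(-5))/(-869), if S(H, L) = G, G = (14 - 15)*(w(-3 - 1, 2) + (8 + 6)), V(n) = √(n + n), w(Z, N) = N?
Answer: 16/869 ≈ 0.018412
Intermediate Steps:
V(n) = √2*√n (V(n) = √(2*n) = √2*√n)
G = -16 (G = (14 - 15)*(2 + (8 + 6)) = -(2 + 14) = -1*16 = -16)
S(H, L) = -16
S(g(-2), V(-5))/(-869) = -16/(-869) = -16*(-1/869) = 16/869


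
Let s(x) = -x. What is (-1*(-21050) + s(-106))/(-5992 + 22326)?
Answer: 10578/8167 ≈ 1.2952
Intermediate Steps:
(-1*(-21050) + s(-106))/(-5992 + 22326) = (-1*(-21050) - 1*(-106))/(-5992 + 22326) = (21050 + 106)/16334 = 21156*(1/16334) = 10578/8167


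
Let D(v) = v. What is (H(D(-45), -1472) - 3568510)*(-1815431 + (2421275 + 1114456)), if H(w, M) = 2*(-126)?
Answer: -6139341268600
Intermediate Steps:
H(w, M) = -252
(H(D(-45), -1472) - 3568510)*(-1815431 + (2421275 + 1114456)) = (-252 - 3568510)*(-1815431 + (2421275 + 1114456)) = -3568762*(-1815431 + 3535731) = -3568762*1720300 = -6139341268600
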